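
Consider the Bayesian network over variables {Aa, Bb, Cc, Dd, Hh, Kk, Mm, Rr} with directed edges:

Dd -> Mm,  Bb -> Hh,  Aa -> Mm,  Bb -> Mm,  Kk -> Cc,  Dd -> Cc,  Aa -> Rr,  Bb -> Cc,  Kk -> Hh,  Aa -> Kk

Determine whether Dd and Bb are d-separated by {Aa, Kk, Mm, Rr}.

Enumerating the 6 paths from Dd to Bb and testing each for blocking by {Aa, Kk, Mm, Rr}:
Path 1: Dd → Cc ← Bb
  Cc is a collider here and neither Cc nor any of its descendants is conditioned on, so the collider stays closed — the path is blocked at Cc.
Path 2: Dd → Cc ← Kk → Hh ← Bb
  Cc is a collider here and neither Cc nor any of its descendants is conditioned on, so the collider stays closed — the path is blocked at Cc.
Path 3: Dd → Cc ← Kk ← Aa → Mm ← Bb
  Cc is a collider here and neither Cc nor any of its descendants is conditioned on, so the collider stays closed — the path is blocked at Cc.
Path 4: Dd → Mm ← Bb
  Mm is a collider and Mm is conditioned on, which opens it — no node blocks this path, so it is active.
Path 5: Dd → Mm ← Aa → Kk → Cc ← Bb
  Aa is a fork here and Aa is conditioned on, so the path is blocked at Aa.
Path 6: Dd → Mm ← Aa → Kk → Hh ← Bb
  Aa is a fork here and Aa is conditioned on, so the path is blocked at Aa.
Since the path Dd → Mm ← Bb is active, Dd and Bb are not d-separated given {Aa, Kk, Mm, Rr}.

No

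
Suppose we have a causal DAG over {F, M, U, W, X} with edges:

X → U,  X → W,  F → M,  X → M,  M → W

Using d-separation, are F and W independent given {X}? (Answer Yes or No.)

Enumerating the 2 paths from F to W and testing each for blocking by {X}:
Path 1: F → M ← X → W
  M is a collider here and neither M nor any of its descendants is conditioned on, so the collider stays closed — the path is blocked at M.
Path 2: F → M → W
  M is a chain and M is not conditioned on — no node blocks this path, so it is active.
At least one path is unblocked, so d-separation fails.

No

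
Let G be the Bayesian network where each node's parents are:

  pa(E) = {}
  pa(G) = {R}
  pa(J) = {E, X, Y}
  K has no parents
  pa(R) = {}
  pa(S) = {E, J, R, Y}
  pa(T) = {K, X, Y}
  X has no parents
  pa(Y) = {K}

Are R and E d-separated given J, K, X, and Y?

Yes — R and E are d-separated given {J, K, X, Y}.

There are 5 undirected paths between R and E; checking each against the conditioning set {J, K, X, Y}:
  1. R → S ← J ← E — S:collider[blocks]; J:chain[blocks] ⇒ blocked
  2. R → S ← E — S:collider[blocks] ⇒ blocked
  3. R → S ← Y → J ← E — S:collider[blocks]; Y:fork[blocks]; J:collider[open] ⇒ blocked
  4. R → S ← Y ← K → T ← X → J ← E — S:collider[blocks]; Y:chain[blocks]; K:fork[blocks]; T:collider[blocks]; X:fork[blocks]; J:collider[open] ⇒ blocked
  5. R → S ← Y → T ← X → J ← E — S:collider[blocks]; Y:fork[blocks]; T:collider[blocks]; X:fork[blocks]; J:collider[open] ⇒ blocked
Every path is blocked, so R and E are d-separated given {J, K, X, Y}.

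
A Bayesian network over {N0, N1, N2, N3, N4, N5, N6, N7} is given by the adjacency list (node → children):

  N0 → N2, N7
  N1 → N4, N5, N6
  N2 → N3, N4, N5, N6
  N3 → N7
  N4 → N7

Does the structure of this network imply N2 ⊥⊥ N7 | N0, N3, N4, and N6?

Yes

5 paths connect N2 and N7; each must be blocked for d-separation to hold:
  1. N2 ← N0 → N7 — N0:fork[blocks] ⇒ blocked
  2. N2 → N3 → N7 — N3:chain[blocks] ⇒ blocked
  3. N2 → N6 ← N1 → N4 → N7 — N6:collider[open]; N1:fork[open]; N4:chain[blocks] ⇒ blocked
  4. N2 → N4 → N7 — N4:chain[blocks] ⇒ blocked
  5. N2 → N5 ← N1 → N4 → N7 — N5:collider[blocks]; N1:fork[open]; N4:chain[blocks] ⇒ blocked
Every path is blocked, so N2 and N7 are d-separated given {N0, N3, N4, N6}.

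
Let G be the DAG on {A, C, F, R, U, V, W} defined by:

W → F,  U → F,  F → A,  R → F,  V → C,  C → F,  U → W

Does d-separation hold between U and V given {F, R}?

We examine all 2 paths between U and V:
  1. U → W → F ← C ← V — W:chain[open]; F:collider[open]; C:chain[open] ⇒ active
  2. U → F ← C ← V — F:collider[open]; C:chain[open] ⇒ active
At least one path is unblocked, so d-separation fails.

No — U and V are not d-separated given {F, R}.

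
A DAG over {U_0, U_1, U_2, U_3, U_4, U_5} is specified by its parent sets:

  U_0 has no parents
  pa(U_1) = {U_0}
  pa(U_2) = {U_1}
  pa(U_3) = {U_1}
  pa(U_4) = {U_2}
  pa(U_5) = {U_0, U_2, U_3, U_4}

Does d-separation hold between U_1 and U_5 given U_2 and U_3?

We examine all 4 paths between U_1 and U_5:
Path 1: U_1 → U_2 → U_4 → U_5
  U_2 is a chain here and U_2 is conditioned on, so the path is blocked at U_2.
Path 2: U_1 → U_2 → U_5
  U_2 is a chain here and U_2 is conditioned on, so the path is blocked at U_2.
Path 3: U_1 → U_3 → U_5
  U_3 is a chain here and U_3 is conditioned on, so the path is blocked at U_3.
Path 4: U_1 ← U_0 → U_5
  U_0 is a fork and U_0 is not conditioned on — no node blocks this path, so it is active.
Since the path U_1 ← U_0 → U_5 is active, U_1 and U_5 are not d-separated given {U_2, U_3}.

No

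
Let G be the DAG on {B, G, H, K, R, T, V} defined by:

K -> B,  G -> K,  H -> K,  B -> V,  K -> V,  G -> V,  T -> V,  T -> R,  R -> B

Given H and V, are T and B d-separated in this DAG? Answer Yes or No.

No

There are 4 undirected paths between T and B; checking each against the conditioning set {H, V}:
  1. T → R → B — R:chain[open] ⇒ active
  2. T → V ← G → K → B — V:collider[open]; G:fork[open]; K:chain[open] ⇒ active
  3. T → V ← K → B — V:collider[open]; K:fork[open] ⇒ active
  4. T → V ← B — V:collider[open] ⇒ active
At least one path is unblocked, so d-separation fails.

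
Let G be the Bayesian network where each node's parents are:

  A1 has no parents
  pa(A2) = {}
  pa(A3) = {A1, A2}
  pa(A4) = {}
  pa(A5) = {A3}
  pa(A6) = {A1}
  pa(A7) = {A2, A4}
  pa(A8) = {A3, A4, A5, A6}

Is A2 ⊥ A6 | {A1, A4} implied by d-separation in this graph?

Yes

There are 6 undirected paths between A2 and A6; checking each against the conditioning set {A1, A4}:
Path 1: A2 → A7 ← A4 → A8 ← A6
  A7 is a collider here and neither A7 nor any of its descendants is conditioned on, so the collider stays closed — the path is blocked at A7.
Path 2: A2 → A7 ← A4 → A8 ← A5 ← A3 ← A1 → A6
  A7 is a collider here and neither A7 nor any of its descendants is conditioned on, so the collider stays closed — the path is blocked at A7.
Path 3: A2 → A7 ← A4 → A8 ← A3 ← A1 → A6
  A7 is a collider here and neither A7 nor any of its descendants is conditioned on, so the collider stays closed — the path is blocked at A7.
Path 4: A2 → A3 → A5 → A8 ← A6
  A8 is a collider here and neither A8 nor any of its descendants is conditioned on, so the collider stays closed — the path is blocked at A8.
Path 5: A2 → A3 → A8 ← A6
  A8 is a collider here and neither A8 nor any of its descendants is conditioned on, so the collider stays closed — the path is blocked at A8.
Path 6: A2 → A3 ← A1 → A6
  A3 is a collider here and neither A3 nor any of its descendants is conditioned on, so the collider stays closed — the path is blocked at A3.
Every path is blocked, so A2 and A6 are d-separated given {A1, A4}.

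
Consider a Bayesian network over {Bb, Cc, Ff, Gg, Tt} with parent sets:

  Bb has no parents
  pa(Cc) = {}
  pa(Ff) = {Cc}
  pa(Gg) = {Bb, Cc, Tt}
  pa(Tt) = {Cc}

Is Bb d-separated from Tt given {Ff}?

Yes

There are 2 undirected paths between Bb and Tt; checking each against the conditioning set {Ff}:
Path 1: Bb → Gg ← Cc → Tt
  Gg is a collider here and neither Gg nor any of its descendants is conditioned on, so the collider stays closed — the path is blocked at Gg.
Path 2: Bb → Gg ← Tt
  Gg is a collider here and neither Gg nor any of its descendants is conditioned on, so the collider stays closed — the path is blocked at Gg.
Every path is blocked, so Bb and Tt are d-separated given {Ff}.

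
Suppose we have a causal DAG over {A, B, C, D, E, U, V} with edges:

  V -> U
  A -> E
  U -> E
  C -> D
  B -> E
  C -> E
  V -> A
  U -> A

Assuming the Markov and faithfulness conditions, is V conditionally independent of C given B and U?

Yes

Enumerating the 4 paths from V to C and testing each for blocking by {B, U}:
Path 1: V → A → E ← C
  E is a collider here and neither E nor any of its descendants is conditioned on, so the collider stays closed — the path is blocked at E.
Path 2: V → A ← U → E ← C
  A is a collider here and neither A nor any of its descendants is conditioned on, so the collider stays closed — the path is blocked at A.
Path 3: V → U → A → E ← C
  U is a chain here and U is conditioned on, so the path is blocked at U.
Path 4: V → U → E ← C
  U is a chain here and U is conditioned on, so the path is blocked at U.
All paths are blocked; V ⊥ C | {B, U} holds.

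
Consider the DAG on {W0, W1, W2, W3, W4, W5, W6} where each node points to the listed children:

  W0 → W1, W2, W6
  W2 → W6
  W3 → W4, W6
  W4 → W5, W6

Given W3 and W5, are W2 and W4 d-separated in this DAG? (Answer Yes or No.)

Enumerating the 4 paths from W2 to W4 and testing each for blocking by {W3, W5}:
Path 1: W2 → W6 ← W3 → W4
  W6 is a collider here and neither W6 nor any of its descendants is conditioned on, so the collider stays closed — the path is blocked at W6.
Path 2: W2 → W6 ← W4
  W6 is a collider here and neither W6 nor any of its descendants is conditioned on, so the collider stays closed — the path is blocked at W6.
Path 3: W2 ← W0 → W6 ← W3 → W4
  W6 is a collider here and neither W6 nor any of its descendants is conditioned on, so the collider stays closed — the path is blocked at W6.
Path 4: W2 ← W0 → W6 ← W4
  W6 is a collider here and neither W6 nor any of its descendants is conditioned on, so the collider stays closed — the path is blocked at W6.
Since every path is blocked, d-separation holds.

Yes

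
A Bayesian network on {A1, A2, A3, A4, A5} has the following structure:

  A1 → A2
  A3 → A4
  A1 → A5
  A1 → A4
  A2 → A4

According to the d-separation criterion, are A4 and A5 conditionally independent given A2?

No

We examine all 2 paths between A4 and A5:
Path 1: A4 ← A1 → A5
  A1 is a fork and A1 is not conditioned on — no node blocks this path, so it is active.
Path 2: A4 ← A2 ← A1 → A5
  A2 is a chain here and A2 is conditioned on, so the path is blocked at A2.
Since the path A4 ← A1 → A5 is active, A4 and A5 are not d-separated given {A2}.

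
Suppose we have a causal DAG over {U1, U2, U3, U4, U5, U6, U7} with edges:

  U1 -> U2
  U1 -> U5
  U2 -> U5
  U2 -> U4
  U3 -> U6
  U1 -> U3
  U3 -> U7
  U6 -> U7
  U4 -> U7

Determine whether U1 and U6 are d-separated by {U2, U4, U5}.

6 paths connect U1 and U6; each must be blocked for d-separation to hold:
Path 1: U1 → U3 → U6
  U3 is a chain and U3 is not conditioned on — no node blocks this path, so it is active.
Path 2: U1 → U3 → U7 ← U6
  U7 is a collider here and neither U7 nor any of its descendants is conditioned on, so the collider stays closed — the path is blocked at U7.
Path 3: U1 → U5 ← U2 → U4 → U7 ← U6
  U2 is a fork here and U2 is conditioned on, so the path is blocked at U2.
Path 4: U1 → U5 ← U2 → U4 → U7 ← U3 → U6
  U2 is a fork here and U2 is conditioned on, so the path is blocked at U2.
Path 5: U1 → U2 → U4 → U7 ← U6
  U2 is a chain here and U2 is conditioned on, so the path is blocked at U2.
Path 6: U1 → U2 → U4 → U7 ← U3 → U6
  U2 is a chain here and U2 is conditioned on, so the path is blocked at U2.
Because an active path exists, U1 and U6 are not d-separated.

No — U1 and U6 are not d-separated given {U2, U4, U5}.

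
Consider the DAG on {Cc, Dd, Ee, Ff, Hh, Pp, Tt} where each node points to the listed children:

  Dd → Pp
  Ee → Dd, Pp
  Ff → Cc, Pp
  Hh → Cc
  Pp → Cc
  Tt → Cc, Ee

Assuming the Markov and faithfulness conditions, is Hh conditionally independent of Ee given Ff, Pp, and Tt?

We examine all 5 paths between Hh and Ee:
Path 1: Hh → Cc ← Pp ← Ee
  Cc is a collider here and neither Cc nor any of its descendants is conditioned on, so the collider stays closed — the path is blocked at Cc.
Path 2: Hh → Cc ← Pp ← Dd ← Ee
  Cc is a collider here and neither Cc nor any of its descendants is conditioned on, so the collider stays closed — the path is blocked at Cc.
Path 3: Hh → Cc ← Tt → Ee
  Cc is a collider here and neither Cc nor any of its descendants is conditioned on, so the collider stays closed — the path is blocked at Cc.
Path 4: Hh → Cc ← Ff → Pp ← Ee
  Cc is a collider here and neither Cc nor any of its descendants is conditioned on, so the collider stays closed — the path is blocked at Cc.
Path 5: Hh → Cc ← Ff → Pp ← Dd ← Ee
  Cc is a collider here and neither Cc nor any of its descendants is conditioned on, so the collider stays closed — the path is blocked at Cc.
Since every path is blocked, d-separation holds.

Yes — Hh and Ee are d-separated given {Ff, Pp, Tt}.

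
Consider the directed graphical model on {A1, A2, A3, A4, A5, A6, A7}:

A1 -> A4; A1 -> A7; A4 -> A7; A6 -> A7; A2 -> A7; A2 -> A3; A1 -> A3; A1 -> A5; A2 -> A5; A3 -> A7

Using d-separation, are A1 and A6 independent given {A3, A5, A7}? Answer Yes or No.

We examine all 6 paths between A1 and A6:
  1. A1 → A4 → A7 ← A6 — A4:chain[open]; A7:collider[open] ⇒ active
  2. A1 → A3 ← A2 → A7 ← A6 — A3:collider[open]; A2:fork[open]; A7:collider[open] ⇒ active
  3. A1 → A3 → A7 ← A6 — A3:chain[blocks]; A7:collider[open] ⇒ blocked
  4. A1 → A5 ← A2 → A3 → A7 ← A6 — A5:collider[open]; A2:fork[open]; A3:chain[blocks]; A7:collider[open] ⇒ blocked
  5. A1 → A5 ← A2 → A7 ← A6 — A5:collider[open]; A2:fork[open]; A7:collider[open] ⇒ active
  6. A1 → A7 ← A6 — A7:collider[open] ⇒ active
Since the path A1 → A4 → A7 ← A6 is active, A1 and A6 are not d-separated given {A3, A5, A7}.

No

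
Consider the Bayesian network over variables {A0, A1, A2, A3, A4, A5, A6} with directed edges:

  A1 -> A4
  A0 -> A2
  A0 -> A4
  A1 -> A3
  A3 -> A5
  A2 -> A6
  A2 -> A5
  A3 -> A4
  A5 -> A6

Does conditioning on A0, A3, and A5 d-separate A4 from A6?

Yes

Enumerating the 6 paths from A4 to A6 and testing each for blocking by {A0, A3, A5}:
Path 1: A4 ← A0 → A2 → A5 → A6
  A0 is a fork here and A0 is conditioned on, so the path is blocked at A0.
Path 2: A4 ← A0 → A2 → A6
  A0 is a fork here and A0 is conditioned on, so the path is blocked at A0.
Path 3: A4 ← A1 → A3 → A5 ← A2 → A6
  A3 is a chain here and A3 is conditioned on, so the path is blocked at A3.
Path 4: A4 ← A1 → A3 → A5 → A6
  A3 is a chain here and A3 is conditioned on, so the path is blocked at A3.
Path 5: A4 ← A3 → A5 ← A2 → A6
  A3 is a fork here and A3 is conditioned on, so the path is blocked at A3.
Path 6: A4 ← A3 → A5 → A6
  A3 is a fork here and A3 is conditioned on, so the path is blocked at A3.
All paths are blocked; A4 ⊥ A6 | {A0, A3, A5} holds.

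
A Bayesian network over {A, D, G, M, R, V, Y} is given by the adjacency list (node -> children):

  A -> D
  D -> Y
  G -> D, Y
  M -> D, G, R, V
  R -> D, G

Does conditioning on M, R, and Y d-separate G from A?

Enumerating the 6 paths from G to A and testing each for blocking by {M, R, Y}:
Path 1: G ← M → D ← A
  M is a fork here and M is conditioned on, so the path is blocked at M.
Path 2: G ← M → R → D ← A
  M is a fork here and M is conditioned on, so the path is blocked at M.
Path 3: G → Y ← D ← A
  Y is a collider and Y is conditioned on, which opens it; D is a chain and D is not conditioned on — no node blocks this path, so it is active.
Path 4: G → D ← A
  D is a collider and its descendant Y is conditioned on, which opens it — no node blocks this path, so it is active.
Path 5: G ← R ← M → D ← A
  R is a chain here and R is conditioned on, so the path is blocked at R.
Path 6: G ← R → D ← A
  R is a fork here and R is conditioned on, so the path is blocked at R.
Because an active path exists, G and A are not d-separated.

No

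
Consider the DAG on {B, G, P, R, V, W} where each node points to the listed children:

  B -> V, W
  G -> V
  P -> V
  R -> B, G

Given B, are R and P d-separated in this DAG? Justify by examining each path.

Yes

There are 2 undirected paths between R and P; checking each against the conditioning set {B}:
Path 1: R → B → V ← P
  B is a chain here and B is conditioned on, so the path is blocked at B.
Path 2: R → G → V ← P
  V is a collider here and neither V nor any of its descendants is conditioned on, so the collider stays closed — the path is blocked at V.
Every path is blocked, so R and P are d-separated given {B}.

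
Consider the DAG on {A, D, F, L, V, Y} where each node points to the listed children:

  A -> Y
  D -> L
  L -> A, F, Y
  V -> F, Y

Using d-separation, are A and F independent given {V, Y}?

No

There are 4 undirected paths between A and F; checking each against the conditioning set {V, Y}:
  1. A ← L → F — L:fork[open] ⇒ active
  2. A ← L → Y ← V → F — L:fork[open]; Y:collider[open]; V:fork[blocks] ⇒ blocked
  3. A → Y ← L → F — Y:collider[open]; L:fork[open] ⇒ active
  4. A → Y ← V → F — Y:collider[open]; V:fork[blocks] ⇒ blocked
Since the path A ← L → F is active, A and F are not d-separated given {V, Y}.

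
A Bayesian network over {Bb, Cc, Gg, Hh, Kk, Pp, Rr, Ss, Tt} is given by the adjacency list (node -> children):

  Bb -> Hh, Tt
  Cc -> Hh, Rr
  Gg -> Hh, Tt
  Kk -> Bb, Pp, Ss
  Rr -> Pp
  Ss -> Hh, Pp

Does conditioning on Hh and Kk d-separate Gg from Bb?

No

We examine all 6 paths between Gg and Bb:
Path 1: Gg → Tt ← Bb
  Tt is a collider here and neither Tt nor any of its descendants is conditioned on, so the collider stays closed — the path is blocked at Tt.
Path 2: Gg → Hh ← Bb
  Hh is a collider and Hh is conditioned on, which opens it — no node blocks this path, so it is active.
Path 3: Gg → Hh ← Cc → Rr → Pp ← Kk → Bb
  Pp is a collider here and neither Pp nor any of its descendants is conditioned on, so the collider stays closed — the path is blocked at Pp.
Path 4: Gg → Hh ← Cc → Rr → Pp ← Ss ← Kk → Bb
  Pp is a collider here and neither Pp nor any of its descendants is conditioned on, so the collider stays closed — the path is blocked at Pp.
Path 5: Gg → Hh ← Ss → Pp ← Kk → Bb
  Pp is a collider here and neither Pp nor any of its descendants is conditioned on, so the collider stays closed — the path is blocked at Pp.
Path 6: Gg → Hh ← Ss ← Kk → Bb
  Kk is a fork here and Kk is conditioned on, so the path is blocked at Kk.
Since the path Gg → Hh ← Bb is active, Gg and Bb are not d-separated given {Hh, Kk}.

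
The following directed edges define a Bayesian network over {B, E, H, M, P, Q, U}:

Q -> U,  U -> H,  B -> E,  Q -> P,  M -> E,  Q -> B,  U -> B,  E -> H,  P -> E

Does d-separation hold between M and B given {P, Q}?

Yes

We examine all 5 paths between M and B:
  1. M → E → H ← U → B — E:chain[open]; H:collider[blocks]; U:fork[open] ⇒ blocked
  2. M → E → H ← U ← Q → B — E:chain[open]; H:collider[blocks]; U:chain[open]; Q:fork[blocks] ⇒ blocked
  3. M → E ← B — E:collider[blocks] ⇒ blocked
  4. M → E ← P ← Q → B — E:collider[blocks]; P:chain[blocks]; Q:fork[blocks] ⇒ blocked
  5. M → E ← P ← Q → U → B — E:collider[blocks]; P:chain[blocks]; Q:fork[blocks]; U:chain[open] ⇒ blocked
Every path is blocked, so M and B are d-separated given {P, Q}.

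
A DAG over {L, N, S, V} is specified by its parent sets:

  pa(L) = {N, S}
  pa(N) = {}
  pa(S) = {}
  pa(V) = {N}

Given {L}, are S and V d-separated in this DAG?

No — S and V are not d-separated given {L}.

The only undirected path from S to V is:
Path 1: S → L ← N → V
  L is a collider and L is conditioned on, which opens it; N is a fork and N is not conditioned on — no node blocks this path, so it is active.
At least one path is unblocked, so d-separation fails.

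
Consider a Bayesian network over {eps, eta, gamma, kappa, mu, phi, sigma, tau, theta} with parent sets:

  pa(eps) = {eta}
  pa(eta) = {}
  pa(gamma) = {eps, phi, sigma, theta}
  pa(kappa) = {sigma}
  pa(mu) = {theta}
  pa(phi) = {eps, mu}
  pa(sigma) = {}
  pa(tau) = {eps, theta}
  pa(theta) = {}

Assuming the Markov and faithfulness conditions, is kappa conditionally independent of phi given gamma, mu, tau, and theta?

No

We examine all 5 paths between kappa and phi:
  1. kappa ← sigma → gamma ← theta → mu → phi — sigma:fork[open]; gamma:collider[open]; theta:fork[blocks]; mu:chain[blocks] ⇒ blocked
  2. kappa ← sigma → gamma ← theta → tau ← eps → phi — sigma:fork[open]; gamma:collider[open]; theta:fork[blocks]; tau:collider[open]; eps:fork[open] ⇒ blocked
  3. kappa ← sigma → gamma ← phi — sigma:fork[open]; gamma:collider[open] ⇒ active
  4. kappa ← sigma → gamma ← eps → tau ← theta → mu → phi — sigma:fork[open]; gamma:collider[open]; eps:fork[open]; tau:collider[open]; theta:fork[blocks]; mu:chain[blocks] ⇒ blocked
  5. kappa ← sigma → gamma ← eps → phi — sigma:fork[open]; gamma:collider[open]; eps:fork[open] ⇒ active
Since the path kappa ← sigma → gamma ← phi is active, kappa and phi are not d-separated given {gamma, mu, tau, theta}.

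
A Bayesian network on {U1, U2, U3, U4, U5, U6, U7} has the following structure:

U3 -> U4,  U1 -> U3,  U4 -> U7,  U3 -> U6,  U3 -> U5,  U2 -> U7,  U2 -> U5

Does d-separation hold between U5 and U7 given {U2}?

No

There are 2 undirected paths between U5 and U7; checking each against the conditioning set {U2}:
  1. U5 ← U3 → U4 → U7 — U3:fork[open]; U4:chain[open] ⇒ active
  2. U5 ← U2 → U7 — U2:fork[blocks] ⇒ blocked
Since the path U5 ← U3 → U4 → U7 is active, U5 and U7 are not d-separated given {U2}.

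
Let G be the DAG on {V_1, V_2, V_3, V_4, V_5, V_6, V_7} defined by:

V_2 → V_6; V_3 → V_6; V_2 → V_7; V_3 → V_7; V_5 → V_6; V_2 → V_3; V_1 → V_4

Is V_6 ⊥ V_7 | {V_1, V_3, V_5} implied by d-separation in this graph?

We examine all 4 paths between V_6 and V_7:
Path 1: V_6 ← V_2 → V_3 → V_7
  V_3 is a chain here and V_3 is conditioned on, so the path is blocked at V_3.
Path 2: V_6 ← V_2 → V_7
  V_2 is a fork and V_2 is not conditioned on — no node blocks this path, so it is active.
Path 3: V_6 ← V_3 ← V_2 → V_7
  V_3 is a chain here and V_3 is conditioned on, so the path is blocked at V_3.
Path 4: V_6 ← V_3 → V_7
  V_3 is a fork here and V_3 is conditioned on, so the path is blocked at V_3.
Since the path V_6 ← V_2 → V_7 is active, V_6 and V_7 are not d-separated given {V_1, V_3, V_5}.

No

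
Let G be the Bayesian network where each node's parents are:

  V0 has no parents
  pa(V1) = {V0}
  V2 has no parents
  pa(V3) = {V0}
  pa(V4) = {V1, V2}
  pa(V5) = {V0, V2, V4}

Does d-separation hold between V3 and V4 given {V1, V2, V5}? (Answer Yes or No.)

No

Enumerating the 3 paths from V3 to V4 and testing each for blocking by {V1, V2, V5}:
  1. V3 ← V0 → V5 ← V4 — V0:fork[open]; V5:collider[open] ⇒ active
  2. V3 ← V0 → V5 ← V2 → V4 — V0:fork[open]; V5:collider[open]; V2:fork[blocks] ⇒ blocked
  3. V3 ← V0 → V1 → V4 — V0:fork[open]; V1:chain[blocks] ⇒ blocked
Since the path V3 ← V0 → V5 ← V4 is active, V3 and V4 are not d-separated given {V1, V2, V5}.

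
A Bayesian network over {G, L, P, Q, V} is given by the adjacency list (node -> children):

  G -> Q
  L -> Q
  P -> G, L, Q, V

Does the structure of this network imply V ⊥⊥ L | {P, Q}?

Enumerating the 3 paths from V to L and testing each for blocking by {P, Q}:
  1. V ← P → L — P:fork[blocks] ⇒ blocked
  2. V ← P → Q ← L — P:fork[blocks]; Q:collider[open] ⇒ blocked
  3. V ← P → G → Q ← L — P:fork[blocks]; G:chain[open]; Q:collider[open] ⇒ blocked
All paths are blocked; V ⊥ L | {P, Q} holds.

Yes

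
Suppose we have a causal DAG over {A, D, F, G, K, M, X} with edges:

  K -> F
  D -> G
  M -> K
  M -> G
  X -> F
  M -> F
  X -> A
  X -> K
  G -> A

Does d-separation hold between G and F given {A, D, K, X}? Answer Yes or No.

6 paths connect G and F; each must be blocked for d-separation to hold:
Path 1: G ← M → F
  M is a fork and M is not conditioned on — no node blocks this path, so it is active.
Path 2: G ← M → K → F
  K is a chain here and K is conditioned on, so the path is blocked at K.
Path 3: G ← M → K ← X → F
  X is a fork here and X is conditioned on, so the path is blocked at X.
Path 4: G → A ← X → F
  X is a fork here and X is conditioned on, so the path is blocked at X.
Path 5: G → A ← X → K → F
  X is a fork here and X is conditioned on, so the path is blocked at X.
Path 6: G → A ← X → K ← M → F
  X is a fork here and X is conditioned on, so the path is blocked at X.
At least one path is unblocked, so d-separation fails.

No — G and F are not d-separated given {A, D, K, X}.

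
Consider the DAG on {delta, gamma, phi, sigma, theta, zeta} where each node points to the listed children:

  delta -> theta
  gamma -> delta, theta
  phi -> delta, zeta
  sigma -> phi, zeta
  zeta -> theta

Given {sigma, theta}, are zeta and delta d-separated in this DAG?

4 paths connect zeta and delta; each must be blocked for d-separation to hold:
Path 1: zeta → theta ← gamma → delta
  theta is a collider and theta is conditioned on, which opens it; gamma is a fork and gamma is not conditioned on — no node blocks this path, so it is active.
Path 2: zeta → theta ← delta
  theta is a collider and theta is conditioned on, which opens it — no node blocks this path, so it is active.
Path 3: zeta ← sigma → phi → delta
  sigma is a fork here and sigma is conditioned on, so the path is blocked at sigma.
Path 4: zeta ← phi → delta
  phi is a fork and phi is not conditioned on — no node blocks this path, so it is active.
Since the path zeta → theta ← gamma → delta is active, zeta and delta are not d-separated given {sigma, theta}.

No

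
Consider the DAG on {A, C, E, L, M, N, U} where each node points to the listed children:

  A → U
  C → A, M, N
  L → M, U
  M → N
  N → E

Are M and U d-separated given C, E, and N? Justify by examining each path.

No

We examine all 3 paths between M and U:
Path 1: M → N ← C → A → U
  C is a fork here and C is conditioned on, so the path is blocked at C.
Path 2: M ← C → A → U
  C is a fork here and C is conditioned on, so the path is blocked at C.
Path 3: M ← L → U
  L is a fork and L is not conditioned on — no node blocks this path, so it is active.
Since the path M ← L → U is active, M and U are not d-separated given {C, E, N}.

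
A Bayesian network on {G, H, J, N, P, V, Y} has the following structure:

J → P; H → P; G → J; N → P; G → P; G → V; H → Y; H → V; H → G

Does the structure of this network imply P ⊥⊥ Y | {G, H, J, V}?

We examine all 5 paths between P and Y:
  1. P ← J ← G → V ← H → Y — J:chain[blocks]; G:fork[blocks]; V:collider[open]; H:fork[blocks] ⇒ blocked
  2. P ← J ← G ← H → Y — J:chain[blocks]; G:chain[blocks]; H:fork[blocks] ⇒ blocked
  3. P ← H → Y — H:fork[blocks] ⇒ blocked
  4. P ← G → V ← H → Y — G:fork[blocks]; V:collider[open]; H:fork[blocks] ⇒ blocked
  5. P ← G ← H → Y — G:chain[blocks]; H:fork[blocks] ⇒ blocked
All paths are blocked; P ⊥ Y | {G, H, J, V} holds.

Yes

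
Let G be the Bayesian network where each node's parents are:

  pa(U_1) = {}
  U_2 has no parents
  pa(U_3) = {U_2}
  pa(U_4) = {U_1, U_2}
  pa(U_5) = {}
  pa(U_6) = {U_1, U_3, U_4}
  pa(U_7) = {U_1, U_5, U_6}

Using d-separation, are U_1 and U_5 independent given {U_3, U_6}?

There are 4 undirected paths between U_1 and U_5; checking each against the conditioning set {U_3, U_6}:
  1. U_1 → U_7 ← U_5 — U_7:collider[blocks] ⇒ blocked
  2. U_1 → U_6 → U_7 ← U_5 — U_6:chain[blocks]; U_7:collider[blocks] ⇒ blocked
  3. U_1 → U_4 ← U_2 → U_3 → U_6 → U_7 ← U_5 — U_4:collider[open]; U_2:fork[open]; U_3:chain[blocks]; U_6:chain[blocks]; U_7:collider[blocks] ⇒ blocked
  4. U_1 → U_4 → U_6 → U_7 ← U_5 — U_4:chain[open]; U_6:chain[blocks]; U_7:collider[blocks] ⇒ blocked
All paths are blocked; U_1 ⊥ U_5 | {U_3, U_6} holds.

Yes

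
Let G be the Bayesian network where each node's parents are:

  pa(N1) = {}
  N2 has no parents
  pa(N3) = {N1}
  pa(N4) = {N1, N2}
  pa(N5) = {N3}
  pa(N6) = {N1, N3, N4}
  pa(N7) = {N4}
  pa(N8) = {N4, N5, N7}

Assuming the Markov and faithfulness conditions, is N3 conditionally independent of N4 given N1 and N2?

Yes

Enumerating the 6 paths from N3 to N4 and testing each for blocking by {N1, N2}:
  1. N3 → N6 ← N1 → N4 — N6:collider[blocks]; N1:fork[blocks] ⇒ blocked
  2. N3 → N6 ← N4 — N6:collider[blocks] ⇒ blocked
  3. N3 ← N1 → N6 ← N4 — N1:fork[blocks]; N6:collider[blocks] ⇒ blocked
  4. N3 ← N1 → N4 — N1:fork[blocks] ⇒ blocked
  5. N3 → N5 → N8 ← N7 ← N4 — N5:chain[open]; N8:collider[blocks]; N7:chain[open] ⇒ blocked
  6. N3 → N5 → N8 ← N4 — N5:chain[open]; N8:collider[blocks] ⇒ blocked
All paths are blocked; N3 ⊥ N4 | {N1, N2} holds.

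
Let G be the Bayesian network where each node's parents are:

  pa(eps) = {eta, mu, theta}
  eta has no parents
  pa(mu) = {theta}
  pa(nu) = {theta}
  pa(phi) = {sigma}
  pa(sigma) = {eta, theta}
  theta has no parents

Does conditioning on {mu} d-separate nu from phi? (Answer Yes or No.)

No

We examine all 3 paths between nu and phi:
Path 1: nu ← theta → mu → eps ← eta → sigma → phi
  mu is a chain here and mu is conditioned on, so the path is blocked at mu.
Path 2: nu ← theta → eps ← eta → sigma → phi
  eps is a collider here and neither eps nor any of its descendants is conditioned on, so the collider stays closed — the path is blocked at eps.
Path 3: nu ← theta → sigma → phi
  theta is a fork and theta is not conditioned on; sigma is a chain and sigma is not conditioned on — no node blocks this path, so it is active.
Since the path nu ← theta → sigma → phi is active, nu and phi are not d-separated given {mu}.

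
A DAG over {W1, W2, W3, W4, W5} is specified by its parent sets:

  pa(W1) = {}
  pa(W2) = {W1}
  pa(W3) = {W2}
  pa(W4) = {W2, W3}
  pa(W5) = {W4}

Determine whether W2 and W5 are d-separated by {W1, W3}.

No

2 paths connect W2 and W5; each must be blocked for d-separation to hold:
Path 1: W2 → W4 → W5
  W4 is a chain and W4 is not conditioned on — no node blocks this path, so it is active.
Path 2: W2 → W3 → W4 → W5
  W3 is a chain here and W3 is conditioned on, so the path is blocked at W3.
Because an active path exists, W2 and W5 are not d-separated.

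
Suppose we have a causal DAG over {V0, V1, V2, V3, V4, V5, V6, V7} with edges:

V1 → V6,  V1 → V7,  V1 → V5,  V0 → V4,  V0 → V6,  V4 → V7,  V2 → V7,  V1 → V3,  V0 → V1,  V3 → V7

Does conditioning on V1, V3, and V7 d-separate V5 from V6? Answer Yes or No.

We examine all 4 paths between V5 and V6:
Path 1: V5 ← V1 → V3 → V7 ← V4 ← V0 → V6
  V1 is a fork here and V1 is conditioned on, so the path is blocked at V1.
Path 2: V5 ← V1 → V6
  V1 is a fork here and V1 is conditioned on, so the path is blocked at V1.
Path 3: V5 ← V1 ← V0 → V6
  V1 is a chain here and V1 is conditioned on, so the path is blocked at V1.
Path 4: V5 ← V1 → V7 ← V4 ← V0 → V6
  V1 is a fork here and V1 is conditioned on, so the path is blocked at V1.
All paths are blocked; V5 ⊥ V6 | {V1, V3, V7} holds.

Yes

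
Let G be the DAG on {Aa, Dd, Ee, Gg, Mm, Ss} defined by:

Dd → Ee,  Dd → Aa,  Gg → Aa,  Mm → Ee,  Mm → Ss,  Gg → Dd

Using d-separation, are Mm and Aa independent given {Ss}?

Yes

2 paths connect Mm and Aa; each must be blocked for d-separation to hold:
Path 1: Mm → Ee ← Dd ← Gg → Aa
  Ee is a collider here and neither Ee nor any of its descendants is conditioned on, so the collider stays closed — the path is blocked at Ee.
Path 2: Mm → Ee ← Dd → Aa
  Ee is a collider here and neither Ee nor any of its descendants is conditioned on, so the collider stays closed — the path is blocked at Ee.
Every path is blocked, so Mm and Aa are d-separated given {Ss}.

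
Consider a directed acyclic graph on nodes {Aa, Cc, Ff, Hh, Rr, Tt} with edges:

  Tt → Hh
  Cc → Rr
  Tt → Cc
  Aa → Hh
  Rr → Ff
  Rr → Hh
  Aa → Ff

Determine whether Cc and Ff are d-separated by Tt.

We examine all 4 paths between Cc and Ff:
  1. Cc → Rr → Hh ← Aa → Ff — Rr:chain[open]; Hh:collider[blocks]; Aa:fork[open] ⇒ blocked
  2. Cc → Rr → Ff — Rr:chain[open] ⇒ active
  3. Cc ← Tt → Hh ← Rr → Ff — Tt:fork[blocks]; Hh:collider[blocks]; Rr:fork[open] ⇒ blocked
  4. Cc ← Tt → Hh ← Aa → Ff — Tt:fork[blocks]; Hh:collider[blocks]; Aa:fork[open] ⇒ blocked
Since the path Cc → Rr → Ff is active, Cc and Ff are not d-separated given {Tt}.

No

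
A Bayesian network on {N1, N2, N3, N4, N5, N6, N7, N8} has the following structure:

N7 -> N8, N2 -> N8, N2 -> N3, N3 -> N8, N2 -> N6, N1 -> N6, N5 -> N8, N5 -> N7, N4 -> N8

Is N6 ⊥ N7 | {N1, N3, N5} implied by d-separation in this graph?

Yes

Enumerating the 4 paths from N6 to N7 and testing each for blocking by {N1, N3, N5}:
  1. N6 ← N2 → N8 ← N5 → N7 — N2:fork[open]; N8:collider[blocks]; N5:fork[blocks] ⇒ blocked
  2. N6 ← N2 → N8 ← N7 — N2:fork[open]; N8:collider[blocks] ⇒ blocked
  3. N6 ← N2 → N3 → N8 ← N5 → N7 — N2:fork[open]; N3:chain[blocks]; N8:collider[blocks]; N5:fork[blocks] ⇒ blocked
  4. N6 ← N2 → N3 → N8 ← N7 — N2:fork[open]; N3:chain[blocks]; N8:collider[blocks] ⇒ blocked
All paths are blocked; N6 ⊥ N7 | {N1, N3, N5} holds.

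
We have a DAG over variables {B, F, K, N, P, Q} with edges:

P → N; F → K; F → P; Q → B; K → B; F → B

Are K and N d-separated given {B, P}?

2 paths connect K and N; each must be blocked for d-separation to hold:
  1. K → B ← F → P → N — B:collider[open]; F:fork[open]; P:chain[blocks] ⇒ blocked
  2. K ← F → P → N — F:fork[open]; P:chain[blocks] ⇒ blocked
Every path is blocked, so K and N are d-separated given {B, P}.

Yes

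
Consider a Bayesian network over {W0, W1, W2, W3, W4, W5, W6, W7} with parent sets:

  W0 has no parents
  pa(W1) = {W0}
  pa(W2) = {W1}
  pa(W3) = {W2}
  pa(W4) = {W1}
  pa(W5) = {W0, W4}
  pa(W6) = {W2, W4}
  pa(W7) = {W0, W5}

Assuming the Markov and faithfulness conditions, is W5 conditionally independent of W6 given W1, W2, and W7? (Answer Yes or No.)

No

We examine all 6 paths between W5 and W6:
Path 1: W5 → W7 ← W0 → W1 → W2 → W6
  W1 is a chain here and W1 is conditioned on, so the path is blocked at W1.
Path 2: W5 → W7 ← W0 → W1 → W4 → W6
  W1 is a chain here and W1 is conditioned on, so the path is blocked at W1.
Path 3: W5 ← W0 → W1 → W2 → W6
  W1 is a chain here and W1 is conditioned on, so the path is blocked at W1.
Path 4: W5 ← W0 → W1 → W4 → W6
  W1 is a chain here and W1 is conditioned on, so the path is blocked at W1.
Path 5: W5 ← W4 ← W1 → W2 → W6
  W1 is a fork here and W1 is conditioned on, so the path is blocked at W1.
Path 6: W5 ← W4 → W6
  W4 is a fork and W4 is not conditioned on — no node blocks this path, so it is active.
Because an active path exists, W5 and W6 are not d-separated.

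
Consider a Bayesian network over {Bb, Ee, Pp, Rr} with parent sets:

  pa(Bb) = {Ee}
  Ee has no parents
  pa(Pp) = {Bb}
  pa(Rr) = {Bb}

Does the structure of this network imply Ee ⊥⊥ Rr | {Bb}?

Yes

The only undirected path from Ee to Rr is:
Path 1: Ee → Bb → Rr
  Bb is a chain here and Bb is conditioned on, so the path is blocked at Bb.
Since every path is blocked, d-separation holds.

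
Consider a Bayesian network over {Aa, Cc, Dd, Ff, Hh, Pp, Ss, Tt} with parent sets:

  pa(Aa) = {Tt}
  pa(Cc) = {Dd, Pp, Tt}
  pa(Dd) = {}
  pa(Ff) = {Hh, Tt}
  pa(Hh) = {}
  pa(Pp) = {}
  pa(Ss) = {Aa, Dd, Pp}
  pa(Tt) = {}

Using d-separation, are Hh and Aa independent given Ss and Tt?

Yes

3 paths connect Hh and Aa; each must be blocked for d-separation to hold:
Path 1: Hh → Ff ← Tt → Cc ← Dd → Ss ← Aa
  Ff is a collider here and neither Ff nor any of its descendants is conditioned on, so the collider stays closed — the path is blocked at Ff.
Path 2: Hh → Ff ← Tt → Cc ← Pp → Ss ← Aa
  Ff is a collider here and neither Ff nor any of its descendants is conditioned on, so the collider stays closed — the path is blocked at Ff.
Path 3: Hh → Ff ← Tt → Aa
  Ff is a collider here and neither Ff nor any of its descendants is conditioned on, so the collider stays closed — the path is blocked at Ff.
All paths are blocked; Hh ⊥ Aa | {Ss, Tt} holds.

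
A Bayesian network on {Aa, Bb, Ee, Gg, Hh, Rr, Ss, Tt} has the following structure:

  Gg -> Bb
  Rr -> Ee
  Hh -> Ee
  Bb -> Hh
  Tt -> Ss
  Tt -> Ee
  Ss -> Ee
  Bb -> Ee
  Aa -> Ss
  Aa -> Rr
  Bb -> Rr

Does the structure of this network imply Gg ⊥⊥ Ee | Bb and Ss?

We examine all 5 paths between Gg and Ee:
  1. Gg → Bb → Hh → Ee — Bb:chain[blocks]; Hh:chain[open] ⇒ blocked
  2. Gg → Bb → Ee — Bb:chain[blocks] ⇒ blocked
  3. Gg → Bb → Rr → Ee — Bb:chain[blocks]; Rr:chain[open] ⇒ blocked
  4. Gg → Bb → Rr ← Aa → Ss → Ee — Bb:chain[blocks]; Rr:collider[blocks]; Aa:fork[open]; Ss:chain[blocks] ⇒ blocked
  5. Gg → Bb → Rr ← Aa → Ss ← Tt → Ee — Bb:chain[blocks]; Rr:collider[blocks]; Aa:fork[open]; Ss:collider[open]; Tt:fork[open] ⇒ blocked
All paths are blocked; Gg ⊥ Ee | {Bb, Ss} holds.

Yes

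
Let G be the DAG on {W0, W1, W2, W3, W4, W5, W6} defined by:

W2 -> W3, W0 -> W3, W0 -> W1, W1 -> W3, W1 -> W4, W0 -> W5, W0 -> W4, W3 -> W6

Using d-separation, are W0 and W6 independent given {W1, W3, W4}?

Yes

Enumerating the 3 paths from W0 to W6 and testing each for blocking by {W1, W3, W4}:
Path 1: W0 → W4 ← W1 → W3 → W6
  W1 is a fork here and W1 is conditioned on, so the path is blocked at W1.
Path 2: W0 → W3 → W6
  W3 is a chain here and W3 is conditioned on, so the path is blocked at W3.
Path 3: W0 → W1 → W3 → W6
  W1 is a chain here and W1 is conditioned on, so the path is blocked at W1.
Every path is blocked, so W0 and W6 are d-separated given {W1, W3, W4}.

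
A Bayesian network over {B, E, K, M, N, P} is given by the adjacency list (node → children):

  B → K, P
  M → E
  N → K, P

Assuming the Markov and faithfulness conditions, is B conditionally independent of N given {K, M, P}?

No — B and N are not d-separated given {K, M, P}.

There are 2 undirected paths between B and N; checking each against the conditioning set {K, M, P}:
  1. B → P ← N — P:collider[open] ⇒ active
  2. B → K ← N — K:collider[open] ⇒ active
At least one path is unblocked, so d-separation fails.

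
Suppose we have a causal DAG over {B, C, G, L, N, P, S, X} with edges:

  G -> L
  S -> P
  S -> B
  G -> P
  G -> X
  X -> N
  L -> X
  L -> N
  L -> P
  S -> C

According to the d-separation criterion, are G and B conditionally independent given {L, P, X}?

No — G and B are not d-separated given {L, P, X}.

We examine all 4 paths between G and B:
Path 1: G → L → P ← S → B
  L is a chain here and L is conditioned on, so the path is blocked at L.
Path 2: G → X ← L → P ← S → B
  L is a fork here and L is conditioned on, so the path is blocked at L.
Path 3: G → X → N ← L → P ← S → B
  X is a chain here and X is conditioned on, so the path is blocked at X.
Path 4: G → P ← S → B
  P is a collider and P is conditioned on, which opens it; S is a fork and S is not conditioned on — no node blocks this path, so it is active.
At least one path is unblocked, so d-separation fails.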